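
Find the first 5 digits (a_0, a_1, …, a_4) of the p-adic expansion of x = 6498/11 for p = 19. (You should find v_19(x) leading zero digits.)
(a_0, …, a_4) = (0, 0, 12, 15, 13)

v_19(6498/11) = 2, so a_0 = ... = a_1 = 0. Factor out: x = 19^2 · u with u = 18/11 a unit in ℤ_19. Expand u iteratively via a_{v+i} = u_i mod 19, u_{i+1} = (u_i − a_{v+i})/19:
  u_0 = 18/11;  a_2 = 12;  u_1 = (u_0 − 12)/19 = -6/11
  u_1 = -6/11;  a_3 = 15;  u_2 = (u_1 − 15)/19 = -9/11
  u_2 = -9/11;  a_4 = 13;  u_3 = (u_2 − 13)/19 = -8/11
Digits: (0, 0, 12, 15, 13).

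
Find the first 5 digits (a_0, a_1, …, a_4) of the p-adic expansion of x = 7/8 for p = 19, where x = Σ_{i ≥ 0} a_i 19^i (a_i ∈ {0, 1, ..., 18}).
(a_0, …, a_4) = (8, 2, 7, 2, 7)

v_19(7/8) = 0 (numerator and denominator both coprime to 19), so x ∈ ℤ_19^×. Compute digits iteratively via a_i = x_i mod 19, x_{i+1} = (x_i − a_i)/19, with x_0 = x:
  x_0 = 7/8;  a_0 = 8;  x_1 = (x_0 − 8)/19 = -3/8
  x_1 = -3/8;  a_1 = 2;  x_2 = (x_1 − 2)/19 = -1/8
  x_2 = -1/8;  a_2 = 7;  x_3 = (x_2 − 7)/19 = -3/8
  x_3 = -3/8;  a_3 = 2;  x_4 = (x_3 − 2)/19 = -1/8
  x_4 = -1/8;  a_4 = 7;  x_5 = (x_4 − 7)/19 = -3/8
Digits: (8, 2, 7, 2, 7).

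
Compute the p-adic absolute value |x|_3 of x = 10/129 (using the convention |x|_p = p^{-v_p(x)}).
|10/129|_3 = 3

Step 1 — compute v_3(x) by factoring powers of 3 out of the numerator and denominator: v_3(10/129) = -1. Step 2 — apply |x|_p = p^{-v_p(x)} = 3^{1} = 3.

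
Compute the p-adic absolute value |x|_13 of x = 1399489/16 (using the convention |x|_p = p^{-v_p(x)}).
|1399489/16|_13 = 1/28561

Step 1 — compute v_13(x) by factoring powers of 13 out of the numerator and denominator: v_13(1399489/16) = 4. Step 2 — apply |x|_p = p^{-v_p(x)} = 13^{-4} = 1/28561.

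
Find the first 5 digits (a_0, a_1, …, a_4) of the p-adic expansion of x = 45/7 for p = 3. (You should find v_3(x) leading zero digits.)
(a_0, …, a_4) = (0, 0, 2, 0, 2)

v_3(45/7) = 2, so a_0 = ... = a_1 = 0. Factor out: x = 3^2 · u with u = 5/7 a unit in ℤ_3. Expand u iteratively via a_{v+i} = u_i mod 3, u_{i+1} = (u_i − a_{v+i})/3:
  u_0 = 5/7;  a_2 = 2;  u_1 = (u_0 − 2)/3 = -3/7
  u_1 = -3/7;  a_3 = 0;  u_2 = (u_1 − 0)/3 = -1/7
  u_2 = -1/7;  a_4 = 2;  u_3 = (u_2 − 2)/3 = -5/7
Digits: (0, 0, 2, 0, 2).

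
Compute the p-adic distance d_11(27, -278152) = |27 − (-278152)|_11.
d_11(27, -278152) = 1/14641

Step 1 — x − y = 27 − (-278152) = 278179. Step 2 — v_11(278179) = 4 (factor: 278179 = (11^4 · 19); the sign does not affect v_p). Step 3 — |x − y|_11 = 11^{-4} = 1/14641.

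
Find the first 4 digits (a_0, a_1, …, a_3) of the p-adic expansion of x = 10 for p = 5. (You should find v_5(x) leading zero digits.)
(a_0, …, a_3) = (0, 2, 0, 0)

v_5(10) = 1, so a_0 = ... = a_0 = 0. Factor out: x = 5^1 · u with u = 2 a unit in ℤ_5. Expand u iteratively via a_{v+i} = u_i mod 5, u_{i+1} = (u_i − a_{v+i})/5:
  u_0 = 2;  a_1 = 2;  u_1 = (u_0 − 2)/5 = 0
  u_1 = 0;  a_2 = 0;  u_2 = (u_1 − 0)/5 = 0
  u_2 = 0;  a_3 = 0;  u_3 = (u_2 − 0)/5 = 0
Digits: (0, 2, 0, 0).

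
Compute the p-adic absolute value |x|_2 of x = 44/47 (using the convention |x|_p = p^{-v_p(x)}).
|44/47|_2 = 1/4

Step 1 — compute v_2(x) by factoring powers of 2 out of the numerator and denominator: v_2(44/47) = 2. Step 2 — apply |x|_p = p^{-v_p(x)} = 2^{-2} = 1/4.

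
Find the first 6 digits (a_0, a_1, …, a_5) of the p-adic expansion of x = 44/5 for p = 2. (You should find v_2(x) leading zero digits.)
(a_0, …, a_5) = (0, 0, 1, 1, 1, 1)

v_2(44/5) = 2, so a_0 = ... = a_1 = 0. Factor out: x = 2^2 · u with u = 11/5 a unit in ℤ_2. Expand u iteratively via a_{v+i} = u_i mod 2, u_{i+1} = (u_i − a_{v+i})/2:
  u_0 = 11/5;  a_2 = 1;  u_1 = (u_0 − 1)/2 = 3/5
  u_1 = 3/5;  a_3 = 1;  u_2 = (u_1 − 1)/2 = -1/5
  u_2 = -1/5;  a_4 = 1;  u_3 = (u_2 − 1)/2 = -3/5
  u_3 = -3/5;  a_5 = 1;  u_4 = (u_3 − 1)/2 = -4/5
Digits: (0, 0, 1, 1, 1, 1).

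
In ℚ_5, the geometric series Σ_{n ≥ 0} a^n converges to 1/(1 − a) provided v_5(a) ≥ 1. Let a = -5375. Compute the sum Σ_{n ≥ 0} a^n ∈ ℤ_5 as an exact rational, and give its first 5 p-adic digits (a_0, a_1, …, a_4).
Σ a^n = 1/(1 − a) = 1/5376;  first 5 digits = (1, 0, 0, 2, 1)

v_5(a) = 3 ≥ 1, so the series converges in ℤ_5 to 1/(1 − a) = 1/(1 − (-5375)) = 1/5376. Expand this rational in ℤ_5: compute digits iteratively via d_i = x_i mod 5, x_{i+1} = (x_i − d_i)/5. The first 5 digits are (1, 0, 0, 2, 1).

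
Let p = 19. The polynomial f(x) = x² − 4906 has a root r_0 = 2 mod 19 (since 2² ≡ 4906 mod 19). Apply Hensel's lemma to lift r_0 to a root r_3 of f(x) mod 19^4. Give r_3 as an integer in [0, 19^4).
r_3 = 18014 (mod 130321)

Hensel's recurrence: r_{i+1} = r_i − f(r_i)·(f′(r_i))^{-1} mod 19^{i+2}, with f′(x) = 2x. Iterate:
  r_0 = 2 (mod 19)
  r_1 = 325 (mod 361)
  r_2 = 4296 (mod 6859)
  r_3 = 18014 (mod 130321)
Final: r_3 = 18014, and one checks f(r_3) ≡ 0 mod 19^4.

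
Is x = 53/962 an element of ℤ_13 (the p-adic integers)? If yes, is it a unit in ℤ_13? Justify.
x ∉ ℤ_13 (v_13(x) = -1 < 0)

ℤ_13 = {x ∈ ℚ_13 : v_13(x) ≥ 0} and ℤ_13^× = {x ∈ ℤ_13 : v_13(x) = 0}. Here v_13(53/962) = v_13(num) − v_13(den) = -1; compare against these criteria.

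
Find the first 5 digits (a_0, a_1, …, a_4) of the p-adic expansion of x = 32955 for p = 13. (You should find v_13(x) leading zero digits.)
(a_0, …, a_4) = (0, 0, 0, 2, 1)

v_13(32955) = 3, so a_0 = ... = a_2 = 0. Factor out: x = 13^3 · u with u = 15 a unit in ℤ_13. Expand u iteratively via a_{v+i} = u_i mod 13, u_{i+1} = (u_i − a_{v+i})/13:
  u_0 = 15;  a_3 = 2;  u_1 = (u_0 − 2)/13 = 1
  u_1 = 1;  a_4 = 1;  u_2 = (u_1 − 1)/13 = 0
Digits: (0, 0, 0, 2, 1).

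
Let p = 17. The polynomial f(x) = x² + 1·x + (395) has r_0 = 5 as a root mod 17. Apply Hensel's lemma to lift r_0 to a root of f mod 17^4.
r_3 = 52722 (mod 83521)

Hensel: r_{i+1} = r_i − f(r_i)·(f′(r_i))^{-1} mod 17^{i+2}, f′(x) = 2x + 1. Iterate:
  r_0 = 5 (mod 17)
  r_1 = 124 (mod 289)
  r_2 = 3592 (mod 4913)
  r_3 = 52722 (mod 83521)
Final: r = 52722 satisfies f(r) ≡ 0 mod 17^4.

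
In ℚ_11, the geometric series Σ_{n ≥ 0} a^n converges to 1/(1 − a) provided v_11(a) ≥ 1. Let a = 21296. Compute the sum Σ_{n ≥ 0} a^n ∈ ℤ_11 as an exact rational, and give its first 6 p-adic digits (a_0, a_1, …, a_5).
Σ a^n = 1/(1 − a) = -1/21295;  first 6 digits = (1, 0, 0, 5, 1, 0)

v_11(a) = 3 ≥ 1, so the series converges in ℤ_11 to 1/(1 − a) = 1/(1 − 21296) = -1/21295. Expand this rational in ℤ_11: compute digits iteratively via d_i = x_i mod 11, x_{i+1} = (x_i − d_i)/11. The first 6 digits are (1, 0, 0, 5, 1, 0).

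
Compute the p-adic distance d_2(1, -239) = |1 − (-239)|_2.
d_2(1, -239) = 1/16

Step 1 — x − y = 1 − (-239) = 240. Step 2 — v_2(240) = 4 (factor: 240 = (2^4 · 15); the sign does not affect v_p). Step 3 — |x − y|_2 = 2^{-4} = 1/16.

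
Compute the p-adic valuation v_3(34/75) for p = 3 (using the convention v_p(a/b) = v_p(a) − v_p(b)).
v_3(34/75) = -1

Factor powers of 3 from the numerator and denominator of the reduced fraction: 34 = 3^0 · 34 and 75 = 3^1 · 25. Apply v_p(a/b) = v_p(a) − v_p(b): v_3(34/75) = 0 − 1 = -1.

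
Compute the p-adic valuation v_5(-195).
v_5(-195) = 1

v_5(n) is the largest exponent k such that 5^k divides n. Factor out: -195 = -5^1 · 39. (Sign doesn't affect v_p.) So v_5(-195) = 1.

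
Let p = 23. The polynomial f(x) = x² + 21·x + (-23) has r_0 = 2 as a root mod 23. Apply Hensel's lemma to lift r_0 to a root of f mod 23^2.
r_1 = 255 (mod 529)

Hensel: r_{i+1} = r_i − f(r_i)·(f′(r_i))^{-1} mod 23^{i+2}, f′(x) = 2x + 21. Iterate:
  r_0 = 2 (mod 23)
  r_1 = 255 (mod 529)
Final: r = 255 satisfies f(r) ≡ 0 mod 23^2.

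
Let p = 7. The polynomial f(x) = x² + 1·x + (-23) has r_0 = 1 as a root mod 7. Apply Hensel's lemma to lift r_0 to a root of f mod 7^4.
r_3 = 1135 (mod 2401)

Hensel: r_{i+1} = r_i − f(r_i)·(f′(r_i))^{-1} mod 7^{i+2}, f′(x) = 2x + 1. Iterate:
  r_0 = 1 (mod 7)
  r_1 = 8 (mod 49)
  r_2 = 106 (mod 343)
  r_3 = 1135 (mod 2401)
Final: r = 1135 satisfies f(r) ≡ 0 mod 7^4.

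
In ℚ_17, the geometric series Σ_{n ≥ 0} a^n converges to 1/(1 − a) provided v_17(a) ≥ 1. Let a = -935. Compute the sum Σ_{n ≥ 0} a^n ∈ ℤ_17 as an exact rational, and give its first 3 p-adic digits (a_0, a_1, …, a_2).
Σ a^n = 1/(1 − a) = 1/936;  first 3 digits = (1, 13, 12)

v_17(a) = 1 ≥ 1, so the series converges in ℤ_17 to 1/(1 − a) = 1/(1 − (-935)) = 1/936. Expand this rational in ℤ_17: compute digits iteratively via d_i = x_i mod 17, x_{i+1} = (x_i − d_i)/17. The first 3 digits are (1, 13, 12).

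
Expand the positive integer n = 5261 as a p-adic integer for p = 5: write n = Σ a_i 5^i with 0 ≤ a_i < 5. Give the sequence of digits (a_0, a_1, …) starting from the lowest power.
(a_0, a_1, …) = (1, 2, 0, 2, 3, 1)

Repeated division by 5 gives the digits low-to-high: 5261 = 1 + 2·5^1 + 2·5^3 + 3·5^4 + 1·5^5. Digit sequence: (1, 2, 0, 2, 3, 1).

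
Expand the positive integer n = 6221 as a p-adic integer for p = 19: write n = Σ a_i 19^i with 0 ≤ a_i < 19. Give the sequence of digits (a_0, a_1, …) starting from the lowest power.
(a_0, a_1, …) = (8, 4, 17)

Repeated division by 19 gives the digits low-to-high: 6221 = 8 + 4·19^1 + 17·19^2. Digit sequence: (8, 4, 17).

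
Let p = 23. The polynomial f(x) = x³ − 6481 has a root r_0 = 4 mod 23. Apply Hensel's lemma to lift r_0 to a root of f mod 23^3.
r_2 = 1361 (mod 12167)

Hensel: r_{i+1} = r_i − f(r_i)/f′(r_i) mod 23^{i+2}, where f′(x) = 3x². Iterate:
  r_0 = 4 (mod 23)
  r_1 = 303 (mod 529)
  r_2 = 1361 (mod 12167)
Final: r = 1361 with f(r) ≡ 0 mod 23^3.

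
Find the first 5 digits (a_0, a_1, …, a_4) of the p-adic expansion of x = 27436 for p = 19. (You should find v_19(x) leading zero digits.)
(a_0, …, a_4) = (0, 0, 0, 4, 0)

v_19(27436) = 3, so a_0 = ... = a_2 = 0. Factor out: x = 19^3 · u with u = 4 a unit in ℤ_19. Expand u iteratively via a_{v+i} = u_i mod 19, u_{i+1} = (u_i − a_{v+i})/19:
  u_0 = 4;  a_3 = 4;  u_1 = (u_0 − 4)/19 = 0
  u_1 = 0;  a_4 = 0;  u_2 = (u_1 − 0)/19 = 0
Digits: (0, 0, 0, 4, 0).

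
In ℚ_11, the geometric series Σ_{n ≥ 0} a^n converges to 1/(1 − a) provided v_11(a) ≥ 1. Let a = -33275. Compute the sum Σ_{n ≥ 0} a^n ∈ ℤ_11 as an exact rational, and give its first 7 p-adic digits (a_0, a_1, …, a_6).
Σ a^n = 1/(1 − a) = 1/33276;  first 7 digits = (1, 0, 0, 8, 8, 10, 8)

v_11(a) = 3 ≥ 1, so the series converges in ℤ_11 to 1/(1 − a) = 1/(1 − (-33275)) = 1/33276. Expand this rational in ℤ_11: compute digits iteratively via d_i = x_i mod 11, x_{i+1} = (x_i − d_i)/11. The first 7 digits are (1, 0, 0, 8, 8, 10, 8).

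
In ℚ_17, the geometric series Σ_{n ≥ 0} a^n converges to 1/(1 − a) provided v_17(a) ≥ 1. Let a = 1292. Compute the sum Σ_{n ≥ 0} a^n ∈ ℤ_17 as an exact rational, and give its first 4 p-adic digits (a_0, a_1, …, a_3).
Σ a^n = 1/(1 − a) = -1/1291;  first 4 digits = (1, 8, 0, 2)

v_17(a) = 1 ≥ 1, so the series converges in ℤ_17 to 1/(1 − a) = 1/(1 − 1292) = -1/1291. Expand this rational in ℤ_17: compute digits iteratively via d_i = x_i mod 17, x_{i+1} = (x_i − d_i)/17. The first 4 digits are (1, 8, 0, 2).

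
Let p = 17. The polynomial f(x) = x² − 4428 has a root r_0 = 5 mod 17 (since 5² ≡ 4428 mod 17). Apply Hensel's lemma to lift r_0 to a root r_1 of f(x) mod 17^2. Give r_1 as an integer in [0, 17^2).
r_1 = 243 (mod 289)

Hensel's recurrence: r_{i+1} = r_i − f(r_i)·(f′(r_i))^{-1} mod 17^{i+2}, with f′(x) = 2x. Iterate:
  r_0 = 5 (mod 17)
  r_1 = 243 (mod 289)
Final: r_1 = 243, and one checks f(r_1) ≡ 0 mod 17^2.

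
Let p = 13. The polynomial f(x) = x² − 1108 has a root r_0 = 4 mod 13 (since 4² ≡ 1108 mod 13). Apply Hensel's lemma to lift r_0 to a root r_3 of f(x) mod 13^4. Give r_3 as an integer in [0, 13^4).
r_3 = 3098 (mod 28561)

Hensel's recurrence: r_{i+1} = r_i − f(r_i)·(f′(r_i))^{-1} mod 13^{i+2}, with f′(x) = 2x. Iterate:
  r_0 = 4 (mod 13)
  r_1 = 56 (mod 169)
  r_2 = 901 (mod 2197)
  r_3 = 3098 (mod 28561)
Final: r_3 = 3098, and one checks f(r_3) ≡ 0 mod 13^4.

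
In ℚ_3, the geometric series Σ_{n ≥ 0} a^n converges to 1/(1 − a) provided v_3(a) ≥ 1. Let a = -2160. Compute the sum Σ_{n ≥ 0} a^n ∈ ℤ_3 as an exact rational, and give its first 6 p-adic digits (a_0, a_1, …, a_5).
Σ a^n = 1/(1 − a) = 1/2161;  first 6 digits = (1, 0, 0, 1, 0, 0)

v_3(a) = 3 ≥ 1, so the series converges in ℤ_3 to 1/(1 − a) = 1/(1 − (-2160)) = 1/2161. Expand this rational in ℤ_3: compute digits iteratively via d_i = x_i mod 3, x_{i+1} = (x_i − d_i)/3. The first 6 digits are (1, 0, 0, 1, 0, 0).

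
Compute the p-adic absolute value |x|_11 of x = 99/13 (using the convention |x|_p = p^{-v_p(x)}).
|99/13|_11 = 1/11

Step 1 — compute v_11(x) by factoring powers of 11 out of the numerator and denominator: v_11(99/13) = 1. Step 2 — apply |x|_p = p^{-v_p(x)} = 11^{-1} = 1/11.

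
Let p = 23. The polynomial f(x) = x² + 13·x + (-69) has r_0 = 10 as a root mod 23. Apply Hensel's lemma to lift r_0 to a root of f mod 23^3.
r_2 = 5760 (mod 12167)

Hensel: r_{i+1} = r_i − f(r_i)·(f′(r_i))^{-1} mod 23^{i+2}, f′(x) = 2x + 13. Iterate:
  r_0 = 10 (mod 23)
  r_1 = 470 (mod 529)
  r_2 = 5760 (mod 12167)
Final: r = 5760 satisfies f(r) ≡ 0 mod 23^3.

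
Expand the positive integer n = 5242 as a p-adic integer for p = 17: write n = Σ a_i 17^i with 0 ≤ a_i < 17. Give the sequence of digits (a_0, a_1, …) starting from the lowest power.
(a_0, a_1, …) = (6, 2, 1, 1)

Repeated division by 17 gives the digits low-to-high: 5242 = 6 + 2·17^1 + 1·17^2 + 1·17^3. Digit sequence: (6, 2, 1, 1).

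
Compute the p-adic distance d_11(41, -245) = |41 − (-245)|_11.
d_11(41, -245) = 1/11

Step 1 — x − y = 41 − (-245) = 286. Step 2 — v_11(286) = 1 (factor: 286 = (11^1 · 26); the sign does not affect v_p). Step 3 — |x − y|_11 = 11^{-1} = 1/11.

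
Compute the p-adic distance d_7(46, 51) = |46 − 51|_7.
d_7(46, 51) = 1

Step 1 — x − y = 46 − 51 = -5. Step 2 — v_7(-5) = 0 (factor: -5 = −(7^0 · 5); the sign does not affect v_p). Step 3 — |x − y|_7 = 7^{0} = 1.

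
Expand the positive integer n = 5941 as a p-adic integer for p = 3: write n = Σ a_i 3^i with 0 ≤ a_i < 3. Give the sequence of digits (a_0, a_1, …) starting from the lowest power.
(a_0, a_1, …) = (1, 0, 0, 1, 1, 0, 2, 2)

Repeated division by 3 gives the digits low-to-high: 5941 = 1 + 1·3^3 + 1·3^4 + 2·3^6 + 2·3^7. Digit sequence: (1, 0, 0, 1, 1, 0, 2, 2).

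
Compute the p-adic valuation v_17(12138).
v_17(12138) = 2

v_17(n) is the largest exponent k such that 17^k divides n. Factor out: 12138 = 17^2 · 42. (Sign doesn't affect v_p.) So v_17(12138) = 2.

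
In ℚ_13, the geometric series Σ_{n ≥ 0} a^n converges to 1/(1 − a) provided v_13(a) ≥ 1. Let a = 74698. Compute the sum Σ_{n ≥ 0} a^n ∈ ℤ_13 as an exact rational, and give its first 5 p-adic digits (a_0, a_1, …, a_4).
Σ a^n = 1/(1 − a) = -1/74697;  first 5 digits = (1, 0, 0, 8, 2)

v_13(a) = 3 ≥ 1, so the series converges in ℤ_13 to 1/(1 − a) = 1/(1 − 74698) = -1/74697. Expand this rational in ℤ_13: compute digits iteratively via d_i = x_i mod 13, x_{i+1} = (x_i − d_i)/13. The first 5 digits are (1, 0, 0, 8, 2).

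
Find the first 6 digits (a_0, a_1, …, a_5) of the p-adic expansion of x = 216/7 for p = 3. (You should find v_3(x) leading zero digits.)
(a_0, …, a_5) = (0, 0, 0, 2, 1, 0)

v_3(216/7) = 3, so a_0 = ... = a_2 = 0. Factor out: x = 3^3 · u with u = 8/7 a unit in ℤ_3. Expand u iteratively via a_{v+i} = u_i mod 3, u_{i+1} = (u_i − a_{v+i})/3:
  u_0 = 8/7;  a_3 = 2;  u_1 = (u_0 − 2)/3 = -2/7
  u_1 = -2/7;  a_4 = 1;  u_2 = (u_1 − 1)/3 = -3/7
  u_2 = -3/7;  a_5 = 0;  u_3 = (u_2 − 0)/3 = -1/7
Digits: (0, 0, 0, 2, 1, 0).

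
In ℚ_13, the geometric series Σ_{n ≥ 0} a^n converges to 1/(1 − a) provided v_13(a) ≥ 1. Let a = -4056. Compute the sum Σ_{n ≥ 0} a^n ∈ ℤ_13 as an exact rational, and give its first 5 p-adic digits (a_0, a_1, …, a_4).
Σ a^n = 1/(1 − a) = 1/4057;  first 5 digits = (1, 0, 2, 11, 3)

v_13(a) = 2 ≥ 1, so the series converges in ℤ_13 to 1/(1 − a) = 1/(1 − (-4056)) = 1/4057. Expand this rational in ℤ_13: compute digits iteratively via d_i = x_i mod 13, x_{i+1} = (x_i − d_i)/13. The first 5 digits are (1, 0, 2, 11, 3).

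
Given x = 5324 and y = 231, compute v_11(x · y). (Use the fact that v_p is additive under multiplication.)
v_11(1229844) = 4

v_p(x) = 3 (factor: 5324 = 11^3 · 4); v_p(y) = 1 (factor: 231 = 11^1 · 21). Additivity: v_p(xy) = v_p(x) + v_p(y) = 3 + 1 = 4. (Direct check: xy = 1229844 = 11^4 · (84).)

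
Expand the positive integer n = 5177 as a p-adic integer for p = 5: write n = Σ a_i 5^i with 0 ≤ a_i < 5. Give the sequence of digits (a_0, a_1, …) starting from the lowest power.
(a_0, a_1, …) = (2, 0, 2, 1, 3, 1)

Repeated division by 5 gives the digits low-to-high: 5177 = 2 + 2·5^2 + 1·5^3 + 3·5^4 + 1·5^5. Digit sequence: (2, 0, 2, 1, 3, 1).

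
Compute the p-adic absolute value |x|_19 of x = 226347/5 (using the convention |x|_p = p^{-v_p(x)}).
|226347/5|_19 = 1/6859

Step 1 — compute v_19(x) by factoring powers of 19 out of the numerator and denominator: v_19(226347/5) = 3. Step 2 — apply |x|_p = p^{-v_p(x)} = 19^{-3} = 1/6859.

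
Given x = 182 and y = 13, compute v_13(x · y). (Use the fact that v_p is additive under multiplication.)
v_13(2366) = 2

v_p(x) = 1 (factor: 182 = 13^1 · 14); v_p(y) = 1 (factor: 13 = 13^1 · 1). Additivity: v_p(xy) = v_p(x) + v_p(y) = 1 + 1 = 2. (Direct check: xy = 2366 = 13^2 · (14).)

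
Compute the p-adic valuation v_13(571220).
v_13(571220) = 4

v_13(n) is the largest exponent k such that 13^k divides n. Factor out: 571220 = 13^4 · 20. (Sign doesn't affect v_p.) So v_13(571220) = 4.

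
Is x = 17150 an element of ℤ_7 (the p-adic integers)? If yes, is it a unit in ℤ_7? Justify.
x ∈ ℤ_7 but not a unit; v_7(x) = 3 > 0

ℤ_7 = {x ∈ ℚ_7 : v_7(x) ≥ 0} and ℤ_7^× = {x ∈ ℤ_7 : v_7(x) = 0}. Here v_7(17150) = v_7(num) − v_7(den) = 3; compare against these criteria.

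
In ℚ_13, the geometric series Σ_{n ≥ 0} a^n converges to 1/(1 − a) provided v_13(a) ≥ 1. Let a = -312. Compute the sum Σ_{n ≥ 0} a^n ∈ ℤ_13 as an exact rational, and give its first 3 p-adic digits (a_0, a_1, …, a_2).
Σ a^n = 1/(1 − a) = 1/313;  first 3 digits = (1, 2, 2)

v_13(a) = 1 ≥ 1, so the series converges in ℤ_13 to 1/(1 − a) = 1/(1 − (-312)) = 1/313. Expand this rational in ℤ_13: compute digits iteratively via d_i = x_i mod 13, x_{i+1} = (x_i − d_i)/13. The first 3 digits are (1, 2, 2).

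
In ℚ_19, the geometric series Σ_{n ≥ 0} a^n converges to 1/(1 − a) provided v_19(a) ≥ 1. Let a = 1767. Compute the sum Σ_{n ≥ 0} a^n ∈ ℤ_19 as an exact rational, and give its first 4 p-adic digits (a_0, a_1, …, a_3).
Σ a^n = 1/(1 − a) = -1/1766;  first 4 digits = (1, 17, 8, 10)

v_19(a) = 1 ≥ 1, so the series converges in ℤ_19 to 1/(1 − a) = 1/(1 − 1767) = -1/1766. Expand this rational in ℤ_19: compute digits iteratively via d_i = x_i mod 19, x_{i+1} = (x_i − d_i)/19. The first 4 digits are (1, 17, 8, 10).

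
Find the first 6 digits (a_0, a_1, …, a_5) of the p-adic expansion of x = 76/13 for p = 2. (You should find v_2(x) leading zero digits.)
(a_0, …, a_5) = (0, 0, 1, 1, 1, 1)

v_2(76/13) = 2, so a_0 = ... = a_1 = 0. Factor out: x = 2^2 · u with u = 19/13 a unit in ℤ_2. Expand u iteratively via a_{v+i} = u_i mod 2, u_{i+1} = (u_i − a_{v+i})/2:
  u_0 = 19/13;  a_2 = 1;  u_1 = (u_0 − 1)/2 = 3/13
  u_1 = 3/13;  a_3 = 1;  u_2 = (u_1 − 1)/2 = -5/13
  u_2 = -5/13;  a_4 = 1;  u_3 = (u_2 − 1)/2 = -9/13
  u_3 = -9/13;  a_5 = 1;  u_4 = (u_3 − 1)/2 = -11/13
Digits: (0, 0, 1, 1, 1, 1).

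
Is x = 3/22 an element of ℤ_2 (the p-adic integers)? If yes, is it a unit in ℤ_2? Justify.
x ∉ ℤ_2 (v_2(x) = -1 < 0)

ℤ_2 = {x ∈ ℚ_2 : v_2(x) ≥ 0} and ℤ_2^× = {x ∈ ℤ_2 : v_2(x) = 0}. Here v_2(3/22) = v_2(num) − v_2(den) = -1; compare against these criteria.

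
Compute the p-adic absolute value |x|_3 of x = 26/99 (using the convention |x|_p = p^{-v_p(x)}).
|26/99|_3 = 9

Step 1 — compute v_3(x) by factoring powers of 3 out of the numerator and denominator: v_3(26/99) = -2. Step 2 — apply |x|_p = p^{-v_p(x)} = 3^{2} = 9.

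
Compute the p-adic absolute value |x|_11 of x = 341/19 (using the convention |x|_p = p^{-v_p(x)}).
|341/19|_11 = 1/11

Step 1 — compute v_11(x) by factoring powers of 11 out of the numerator and denominator: v_11(341/19) = 1. Step 2 — apply |x|_p = p^{-v_p(x)} = 11^{-1} = 1/11.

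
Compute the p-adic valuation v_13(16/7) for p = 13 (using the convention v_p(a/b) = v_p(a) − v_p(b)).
v_13(16/7) = 0

Factor powers of 13 from the numerator and denominator of the reduced fraction: 16 = 13^0 · 16 and 7 = 13^0 · 7. Apply v_p(a/b) = v_p(a) − v_p(b): v_13(16/7) = 0 − 0 = 0.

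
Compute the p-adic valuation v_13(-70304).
v_13(-70304) = 3

v_13(n) is the largest exponent k such that 13^k divides n. Factor out: -70304 = -13^3 · 32. (Sign doesn't affect v_p.) So v_13(-70304) = 3.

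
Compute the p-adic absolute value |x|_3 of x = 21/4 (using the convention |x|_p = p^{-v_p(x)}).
|21/4|_3 = 1/3

Step 1 — compute v_3(x) by factoring powers of 3 out of the numerator and denominator: v_3(21/4) = 1. Step 2 — apply |x|_p = p^{-v_p(x)} = 3^{-1} = 1/3.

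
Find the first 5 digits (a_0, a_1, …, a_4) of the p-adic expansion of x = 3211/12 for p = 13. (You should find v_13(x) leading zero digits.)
(a_0, …, a_4) = (0, 0, 7, 5, 5)

v_13(3211/12) = 2, so a_0 = ... = a_1 = 0. Factor out: x = 13^2 · u with u = 19/12 a unit in ℤ_13. Expand u iteratively via a_{v+i} = u_i mod 13, u_{i+1} = (u_i − a_{v+i})/13:
  u_0 = 19/12;  a_2 = 7;  u_1 = (u_0 − 7)/13 = -5/12
  u_1 = -5/12;  a_3 = 5;  u_2 = (u_1 − 5)/13 = -5/12
  u_2 = -5/12;  a_4 = 5;  u_3 = (u_2 − 5)/13 = -5/12
Digits: (0, 0, 7, 5, 5).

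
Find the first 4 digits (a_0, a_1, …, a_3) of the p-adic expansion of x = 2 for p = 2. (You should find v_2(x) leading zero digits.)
(a_0, …, a_3) = (0, 1, 0, 0)

v_2(2) = 1, so a_0 = ... = a_0 = 0. Factor out: x = 2^1 · u with u = 1 a unit in ℤ_2. Expand u iteratively via a_{v+i} = u_i mod 2, u_{i+1} = (u_i − a_{v+i})/2:
  u_0 = 1;  a_1 = 1;  u_1 = (u_0 − 1)/2 = 0
  u_1 = 0;  a_2 = 0;  u_2 = (u_1 − 0)/2 = 0
  u_2 = 0;  a_3 = 0;  u_3 = (u_2 − 0)/2 = 0
Digits: (0, 1, 0, 0).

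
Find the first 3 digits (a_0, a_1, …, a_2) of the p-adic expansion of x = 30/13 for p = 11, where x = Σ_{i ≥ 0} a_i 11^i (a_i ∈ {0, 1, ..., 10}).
(a_0, …, a_2) = (4, 10, 5)

v_11(30/13) = 0 (numerator and denominator both coprime to 11), so x ∈ ℤ_11^×. Compute digits iteratively via a_i = x_i mod 11, x_{i+1} = (x_i − a_i)/11, with x_0 = x:
  x_0 = 30/13;  a_0 = 4;  x_1 = (x_0 − 4)/11 = -2/13
  x_1 = -2/13;  a_1 = 10;  x_2 = (x_1 − 10)/11 = -12/13
  x_2 = -12/13;  a_2 = 5;  x_3 = (x_2 − 5)/11 = -7/13
Digits: (4, 10, 5).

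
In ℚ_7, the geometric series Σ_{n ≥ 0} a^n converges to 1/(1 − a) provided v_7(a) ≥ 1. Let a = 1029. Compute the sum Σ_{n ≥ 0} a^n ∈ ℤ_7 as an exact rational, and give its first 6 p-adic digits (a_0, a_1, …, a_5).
Σ a^n = 1/(1 − a) = -1/1028;  first 6 digits = (1, 0, 0, 3, 0, 0)

v_7(a) = 3 ≥ 1, so the series converges in ℤ_7 to 1/(1 − a) = 1/(1 − 1029) = -1/1028. Expand this rational in ℤ_7: compute digits iteratively via d_i = x_i mod 7, x_{i+1} = (x_i − d_i)/7. The first 6 digits are (1, 0, 0, 3, 0, 0).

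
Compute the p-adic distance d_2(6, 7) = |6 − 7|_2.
d_2(6, 7) = 1

Step 1 — x − y = 6 − 7 = -1. Step 2 — v_2(-1) = 0 (factor: -1 = −(2^0 · 1); the sign does not affect v_p). Step 3 — |x − y|_2 = 2^{0} = 1.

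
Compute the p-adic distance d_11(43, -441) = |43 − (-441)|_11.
d_11(43, -441) = 1/121

Step 1 — x − y = 43 − (-441) = 484. Step 2 — v_11(484) = 2 (factor: 484 = (11^2 · 4); the sign does not affect v_p). Step 3 — |x − y|_11 = 11^{-2} = 1/121.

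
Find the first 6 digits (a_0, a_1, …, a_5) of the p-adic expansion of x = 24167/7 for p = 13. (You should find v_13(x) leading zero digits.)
(a_0, …, a_5) = (0, 0, 0, 9, 5, 7)

v_13(24167/7) = 3, so a_0 = ... = a_2 = 0. Factor out: x = 13^3 · u with u = 11/7 a unit in ℤ_13. Expand u iteratively via a_{v+i} = u_i mod 13, u_{i+1} = (u_i − a_{v+i})/13:
  u_0 = 11/7;  a_3 = 9;  u_1 = (u_0 − 9)/13 = -4/7
  u_1 = -4/7;  a_4 = 5;  u_2 = (u_1 − 5)/13 = -3/7
  u_2 = -3/7;  a_5 = 7;  u_3 = (u_2 − 7)/13 = -4/7
Digits: (0, 0, 0, 9, 5, 7).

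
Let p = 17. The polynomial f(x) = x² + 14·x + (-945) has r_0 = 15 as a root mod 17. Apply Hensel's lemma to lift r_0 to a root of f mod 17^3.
r_2 = 2089 (mod 4913)

Hensel: r_{i+1} = r_i − f(r_i)·(f′(r_i))^{-1} mod 17^{i+2}, f′(x) = 2x + 14. Iterate:
  r_0 = 15 (mod 17)
  r_1 = 66 (mod 289)
  r_2 = 2089 (mod 4913)
Final: r = 2089 satisfies f(r) ≡ 0 mod 17^3.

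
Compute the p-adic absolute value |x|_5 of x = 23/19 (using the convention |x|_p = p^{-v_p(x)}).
|23/19|_5 = 1

Step 1 — compute v_5(x) by factoring powers of 5 out of the numerator and denominator: v_5(23/19) = 0. Step 2 — apply |x|_p = p^{-v_p(x)} = 5^{0} = 1.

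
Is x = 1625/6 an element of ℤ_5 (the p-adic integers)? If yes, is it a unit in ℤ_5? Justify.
x ∈ ℤ_5 but not a unit; v_5(x) = 3 > 0

ℤ_5 = {x ∈ ℚ_5 : v_5(x) ≥ 0} and ℤ_5^× = {x ∈ ℤ_5 : v_5(x) = 0}. Here v_5(1625/6) = v_5(num) − v_5(den) = 3; compare against these criteria.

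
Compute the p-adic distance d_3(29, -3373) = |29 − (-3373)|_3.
d_3(29, -3373) = 1/243

Step 1 — x − y = 29 − (-3373) = 3402. Step 2 — v_3(3402) = 5 (factor: 3402 = (3^5 · 14); the sign does not affect v_p). Step 3 — |x − y|_3 = 3^{-5} = 1/243.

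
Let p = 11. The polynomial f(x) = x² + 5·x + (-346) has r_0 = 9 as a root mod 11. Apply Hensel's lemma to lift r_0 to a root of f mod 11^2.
r_1 = 108 (mod 121)

Hensel: r_{i+1} = r_i − f(r_i)·(f′(r_i))^{-1} mod 11^{i+2}, f′(x) = 2x + 5. Iterate:
  r_0 = 9 (mod 11)
  r_1 = 108 (mod 121)
Final: r = 108 satisfies f(r) ≡ 0 mod 11^2.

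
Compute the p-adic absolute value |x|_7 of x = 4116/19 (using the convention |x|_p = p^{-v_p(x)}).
|4116/19|_7 = 1/343

Step 1 — compute v_7(x) by factoring powers of 7 out of the numerator and denominator: v_7(4116/19) = 3. Step 2 — apply |x|_p = p^{-v_p(x)} = 7^{-3} = 1/343.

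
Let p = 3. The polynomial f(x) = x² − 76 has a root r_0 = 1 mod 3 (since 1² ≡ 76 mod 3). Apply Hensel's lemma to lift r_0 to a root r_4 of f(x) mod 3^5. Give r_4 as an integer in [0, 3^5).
r_4 = 61 (mod 243)

Hensel's recurrence: r_{i+1} = r_i − f(r_i)·(f′(r_i))^{-1} mod 3^{i+2}, with f′(x) = 2x. Iterate:
  r_0 = 1 (mod 3)
  r_1 = 7 (mod 9)
  r_2 = 7 (mod 27)
  r_3 = 61 (mod 81)
  r_4 = 61 (mod 243)
Final: r_4 = 61, and one checks f(r_4) ≡ 0 mod 3^5.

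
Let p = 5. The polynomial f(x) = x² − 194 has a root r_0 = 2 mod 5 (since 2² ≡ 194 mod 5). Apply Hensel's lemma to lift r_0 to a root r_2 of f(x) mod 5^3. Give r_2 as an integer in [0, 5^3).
r_2 = 87 (mod 125)

Hensel's recurrence: r_{i+1} = r_i − f(r_i)·(f′(r_i))^{-1} mod 5^{i+2}, with f′(x) = 2x. Iterate:
  r_0 = 2 (mod 5)
  r_1 = 12 (mod 25)
  r_2 = 87 (mod 125)
Final: r_2 = 87, and one checks f(r_2) ≡ 0 mod 5^3.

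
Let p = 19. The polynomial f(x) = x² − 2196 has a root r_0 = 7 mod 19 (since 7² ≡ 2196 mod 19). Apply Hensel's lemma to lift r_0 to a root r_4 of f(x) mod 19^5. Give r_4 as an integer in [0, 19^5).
r_4 = 2337197 (mod 2476099)

Hensel's recurrence: r_{i+1} = r_i − f(r_i)·(f′(r_i))^{-1} mod 19^{i+2}, with f′(x) = 2x. Iterate:
  r_0 = 7 (mod 19)
  r_1 = 83 (mod 361)
  r_2 = 5137 (mod 6859)
  r_3 = 121740 (mod 130321)
  r_4 = 2337197 (mod 2476099)
Final: r_4 = 2337197, and one checks f(r_4) ≡ 0 mod 19^5.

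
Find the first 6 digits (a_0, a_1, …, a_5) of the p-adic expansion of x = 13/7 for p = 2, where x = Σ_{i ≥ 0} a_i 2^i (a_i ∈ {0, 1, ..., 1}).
(a_0, …, a_5) = (1, 1, 0, 1, 0, 0)

v_2(13/7) = 0 (numerator and denominator both coprime to 2), so x ∈ ℤ_2^×. Compute digits iteratively via a_i = x_i mod 2, x_{i+1} = (x_i − a_i)/2, with x_0 = x:
  x_0 = 13/7;  a_0 = 1;  x_1 = (x_0 − 1)/2 = 3/7
  x_1 = 3/7;  a_1 = 1;  x_2 = (x_1 − 1)/2 = -2/7
  x_2 = -2/7;  a_2 = 0;  x_3 = (x_2 − 0)/2 = -1/7
  x_3 = -1/7;  a_3 = 1;  x_4 = (x_3 − 1)/2 = -4/7
  x_4 = -4/7;  a_4 = 0;  x_5 = (x_4 − 0)/2 = -2/7
  x_5 = -2/7;  a_5 = 0;  x_6 = (x_5 − 0)/2 = -1/7
Digits: (1, 1, 0, 1, 0, 0).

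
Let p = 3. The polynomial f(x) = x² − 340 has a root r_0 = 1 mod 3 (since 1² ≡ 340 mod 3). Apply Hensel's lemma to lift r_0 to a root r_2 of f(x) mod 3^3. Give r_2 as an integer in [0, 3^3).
r_2 = 4 (mod 27)

Hensel's recurrence: r_{i+1} = r_i − f(r_i)·(f′(r_i))^{-1} mod 3^{i+2}, with f′(x) = 2x. Iterate:
  r_0 = 1 (mod 3)
  r_1 = 4 (mod 9)
  r_2 = 4 (mod 27)
Final: r_2 = 4, and one checks f(r_2) ≡ 0 mod 3^3.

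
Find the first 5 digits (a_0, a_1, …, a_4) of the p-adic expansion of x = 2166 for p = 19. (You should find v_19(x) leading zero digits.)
(a_0, …, a_4) = (0, 0, 6, 0, 0)

v_19(2166) = 2, so a_0 = ... = a_1 = 0. Factor out: x = 19^2 · u with u = 6 a unit in ℤ_19. Expand u iteratively via a_{v+i} = u_i mod 19, u_{i+1} = (u_i − a_{v+i})/19:
  u_0 = 6;  a_2 = 6;  u_1 = (u_0 − 6)/19 = 0
  u_1 = 0;  a_3 = 0;  u_2 = (u_1 − 0)/19 = 0
  u_2 = 0;  a_4 = 0;  u_3 = (u_2 − 0)/19 = 0
Digits: (0, 0, 6, 0, 0).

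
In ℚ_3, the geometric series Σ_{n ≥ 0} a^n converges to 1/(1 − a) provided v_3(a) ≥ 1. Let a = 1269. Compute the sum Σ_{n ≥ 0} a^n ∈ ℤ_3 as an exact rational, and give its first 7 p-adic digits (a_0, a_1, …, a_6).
Σ a^n = 1/(1 − a) = -1/1268;  first 7 digits = (1, 0, 0, 2, 0, 2, 2)

v_3(a) = 3 ≥ 1, so the series converges in ℤ_3 to 1/(1 − a) = 1/(1 − 1269) = -1/1268. Expand this rational in ℤ_3: compute digits iteratively via d_i = x_i mod 3, x_{i+1} = (x_i − d_i)/3. The first 7 digits are (1, 0, 0, 2, 0, 2, 2).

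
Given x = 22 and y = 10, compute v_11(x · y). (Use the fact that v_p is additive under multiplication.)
v_11(220) = 1

v_p(x) = 1 (factor: 22 = 11^1 · 2); v_p(y) = 0 (factor: 10 = 11^0 · 10). Additivity: v_p(xy) = v_p(x) + v_p(y) = 1 + 0 = 1. (Direct check: xy = 220 = 11^1 · (20).)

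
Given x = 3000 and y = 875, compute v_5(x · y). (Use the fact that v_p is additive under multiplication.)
v_5(2625000) = 6

v_p(x) = 3 (factor: 3000 = 5^3 · 24); v_p(y) = 3 (factor: 875 = 5^3 · 7). Additivity: v_p(xy) = v_p(x) + v_p(y) = 3 + 3 = 6. (Direct check: xy = 2625000 = 5^6 · (168).)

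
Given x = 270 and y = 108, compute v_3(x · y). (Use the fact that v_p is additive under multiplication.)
v_3(29160) = 6

v_p(x) = 3 (factor: 270 = 3^3 · 10); v_p(y) = 3 (factor: 108 = 3^3 · 4). Additivity: v_p(xy) = v_p(x) + v_p(y) = 3 + 3 = 6. (Direct check: xy = 29160 = 3^6 · (40).)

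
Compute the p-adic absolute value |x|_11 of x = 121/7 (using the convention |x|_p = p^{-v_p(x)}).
|121/7|_11 = 1/121

Step 1 — compute v_11(x) by factoring powers of 11 out of the numerator and denominator: v_11(121/7) = 2. Step 2 — apply |x|_p = p^{-v_p(x)} = 11^{-2} = 1/121.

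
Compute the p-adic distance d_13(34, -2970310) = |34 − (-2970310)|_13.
d_13(34, -2970310) = 1/371293

Step 1 — x − y = 34 − (-2970310) = 2970344. Step 2 — v_13(2970344) = 5 (factor: 2970344 = (13^5 · 8); the sign does not affect v_p). Step 3 — |x − y|_13 = 13^{-5} = 1/371293.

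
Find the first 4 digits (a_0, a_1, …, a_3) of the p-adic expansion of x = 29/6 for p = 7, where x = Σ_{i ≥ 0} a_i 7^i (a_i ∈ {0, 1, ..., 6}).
(a_0, …, a_3) = (6, 1, 1, 1)

v_7(29/6) = 0 (numerator and denominator both coprime to 7), so x ∈ ℤ_7^×. Compute digits iteratively via a_i = x_i mod 7, x_{i+1} = (x_i − a_i)/7, with x_0 = x:
  x_0 = 29/6;  a_0 = 6;  x_1 = (x_0 − 6)/7 = -1/6
  x_1 = -1/6;  a_1 = 1;  x_2 = (x_1 − 1)/7 = -1/6
  x_2 = -1/6;  a_2 = 1;  x_3 = (x_2 − 1)/7 = -1/6
  x_3 = -1/6;  a_3 = 1;  x_4 = (x_3 − 1)/7 = -1/6
Digits: (6, 1, 1, 1).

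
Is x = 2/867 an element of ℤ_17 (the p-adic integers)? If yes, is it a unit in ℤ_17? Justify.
x ∉ ℤ_17 (v_17(x) = -2 < 0)

ℤ_17 = {x ∈ ℚ_17 : v_17(x) ≥ 0} and ℤ_17^× = {x ∈ ℤ_17 : v_17(x) = 0}. Here v_17(2/867) = v_17(num) − v_17(den) = -2; compare against these criteria.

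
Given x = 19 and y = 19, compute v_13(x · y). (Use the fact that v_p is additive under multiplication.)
v_13(361) = 0

v_p(x) = 0 (factor: 19 = 13^0 · 19); v_p(y) = 0 (factor: 19 = 13^0 · 19). Additivity: v_p(xy) = v_p(x) + v_p(y) = 0 + 0 = 0. (Direct check: xy = 361 = 13^0 · (361).)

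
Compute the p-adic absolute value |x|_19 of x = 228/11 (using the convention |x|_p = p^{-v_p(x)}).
|228/11|_19 = 1/19

Step 1 — compute v_19(x) by factoring powers of 19 out of the numerator and denominator: v_19(228/11) = 1. Step 2 — apply |x|_p = p^{-v_p(x)} = 19^{-1} = 1/19.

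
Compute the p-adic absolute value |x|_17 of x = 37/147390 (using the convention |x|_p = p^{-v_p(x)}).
|37/147390|_17 = 4913

Step 1 — compute v_17(x) by factoring powers of 17 out of the numerator and denominator: v_17(37/147390) = -3. Step 2 — apply |x|_p = p^{-v_p(x)} = 17^{3} = 4913.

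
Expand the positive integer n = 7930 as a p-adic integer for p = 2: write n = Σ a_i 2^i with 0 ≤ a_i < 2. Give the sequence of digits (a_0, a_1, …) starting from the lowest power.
(a_0, a_1, …) = (0, 1, 0, 1, 1, 1, 1, 1, 0, 1, 1, 1, 1)

Repeated division by 2 gives the digits low-to-high: 7930 = 1·2^1 + 1·2^3 + 1·2^4 + 1·2^5 + 1·2^6 + 1·2^7 + 1·2^9 + 1·2^10 + 1·2^11 + 1·2^12. Digit sequence: (0, 1, 0, 1, 1, 1, 1, 1, 0, 1, 1, 1, 1).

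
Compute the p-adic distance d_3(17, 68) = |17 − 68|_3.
d_3(17, 68) = 1/3

Step 1 — x − y = 17 − 68 = -51. Step 2 — v_3(-51) = 1 (factor: -51 = −(3^1 · 17); the sign does not affect v_p). Step 3 — |x − y|_3 = 3^{-1} = 1/3.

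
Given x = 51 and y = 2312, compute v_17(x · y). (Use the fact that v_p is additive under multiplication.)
v_17(117912) = 3

v_p(x) = 1 (factor: 51 = 17^1 · 3); v_p(y) = 2 (factor: 2312 = 17^2 · 8). Additivity: v_p(xy) = v_p(x) + v_p(y) = 1 + 2 = 3. (Direct check: xy = 117912 = 17^3 · (24).)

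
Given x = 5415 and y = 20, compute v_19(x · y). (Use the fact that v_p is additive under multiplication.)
v_19(108300) = 2

v_p(x) = 2 (factor: 5415 = 19^2 · 15); v_p(y) = 0 (factor: 20 = 19^0 · 20). Additivity: v_p(xy) = v_p(x) + v_p(y) = 2 + 0 = 2. (Direct check: xy = 108300 = 19^2 · (300).)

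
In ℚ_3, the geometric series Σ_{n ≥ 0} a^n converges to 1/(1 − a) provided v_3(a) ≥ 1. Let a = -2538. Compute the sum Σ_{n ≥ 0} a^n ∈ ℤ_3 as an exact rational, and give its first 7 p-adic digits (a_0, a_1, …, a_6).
Σ a^n = 1/(1 − a) = 1/2539;  first 7 digits = (1, 0, 0, 2, 1, 1, 0)

v_3(a) = 3 ≥ 1, so the series converges in ℤ_3 to 1/(1 − a) = 1/(1 − (-2538)) = 1/2539. Expand this rational in ℤ_3: compute digits iteratively via d_i = x_i mod 3, x_{i+1} = (x_i − d_i)/3. The first 7 digits are (1, 0, 0, 2, 1, 1, 0).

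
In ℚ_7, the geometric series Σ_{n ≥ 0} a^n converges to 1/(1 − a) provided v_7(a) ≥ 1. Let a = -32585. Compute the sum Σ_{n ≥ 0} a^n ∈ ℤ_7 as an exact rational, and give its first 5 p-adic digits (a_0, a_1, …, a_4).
Σ a^n = 1/(1 − a) = 1/32586;  first 5 digits = (1, 0, 0, 3, 0)

v_7(a) = 3 ≥ 1, so the series converges in ℤ_7 to 1/(1 − a) = 1/(1 − (-32585)) = 1/32586. Expand this rational in ℤ_7: compute digits iteratively via d_i = x_i mod 7, x_{i+1} = (x_i − d_i)/7. The first 5 digits are (1, 0, 0, 3, 0).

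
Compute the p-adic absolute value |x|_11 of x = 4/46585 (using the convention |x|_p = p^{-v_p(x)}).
|4/46585|_11 = 1331

Step 1 — compute v_11(x) by factoring powers of 11 out of the numerator and denominator: v_11(4/46585) = -3. Step 2 — apply |x|_p = p^{-v_p(x)} = 11^{3} = 1331.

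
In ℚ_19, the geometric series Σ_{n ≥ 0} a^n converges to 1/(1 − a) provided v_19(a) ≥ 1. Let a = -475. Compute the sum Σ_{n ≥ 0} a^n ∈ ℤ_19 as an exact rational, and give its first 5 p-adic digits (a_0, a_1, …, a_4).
Σ a^n = 1/(1 − a) = 1/476;  first 5 digits = (1, 13, 15, 6, 0)

v_19(a) = 1 ≥ 1, so the series converges in ℤ_19 to 1/(1 − a) = 1/(1 − (-475)) = 1/476. Expand this rational in ℤ_19: compute digits iteratively via d_i = x_i mod 19, x_{i+1} = (x_i − d_i)/19. The first 5 digits are (1, 13, 15, 6, 0).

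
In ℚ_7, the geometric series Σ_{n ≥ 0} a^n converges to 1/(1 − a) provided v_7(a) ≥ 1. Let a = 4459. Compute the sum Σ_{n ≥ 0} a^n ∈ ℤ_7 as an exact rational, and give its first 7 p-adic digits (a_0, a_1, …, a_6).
Σ a^n = 1/(1 − a) = -1/4458;  first 7 digits = (1, 0, 0, 6, 1, 0, 1)

v_7(a) = 3 ≥ 1, so the series converges in ℤ_7 to 1/(1 − a) = 1/(1 − 4459) = -1/4458. Expand this rational in ℤ_7: compute digits iteratively via d_i = x_i mod 7, x_{i+1} = (x_i − d_i)/7. The first 7 digits are (1, 0, 0, 6, 1, 0, 1).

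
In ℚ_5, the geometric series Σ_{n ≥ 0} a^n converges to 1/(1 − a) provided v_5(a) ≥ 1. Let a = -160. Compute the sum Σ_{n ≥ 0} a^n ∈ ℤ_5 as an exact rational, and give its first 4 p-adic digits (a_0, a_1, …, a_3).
Σ a^n = 1/(1 − a) = 1/161;  first 4 digits = (1, 3, 2, 0)

v_5(a) = 1 ≥ 1, so the series converges in ℤ_5 to 1/(1 − a) = 1/(1 − (-160)) = 1/161. Expand this rational in ℤ_5: compute digits iteratively via d_i = x_i mod 5, x_{i+1} = (x_i − d_i)/5. The first 4 digits are (1, 3, 2, 0).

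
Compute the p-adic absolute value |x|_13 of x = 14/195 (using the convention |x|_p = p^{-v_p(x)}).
|14/195|_13 = 13

Step 1 — compute v_13(x) by factoring powers of 13 out of the numerator and denominator: v_13(14/195) = -1. Step 2 — apply |x|_p = p^{-v_p(x)} = 13^{1} = 13.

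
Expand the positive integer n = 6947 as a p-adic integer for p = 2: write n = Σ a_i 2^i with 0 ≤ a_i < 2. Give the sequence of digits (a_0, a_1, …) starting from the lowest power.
(a_0, a_1, …) = (1, 1, 0, 0, 0, 1, 0, 0, 1, 1, 0, 1, 1)

Repeated division by 2 gives the digits low-to-high: 6947 = 1 + 1·2^1 + 1·2^5 + 1·2^8 + 1·2^9 + 1·2^11 + 1·2^12. Digit sequence: (1, 1, 0, 0, 0, 1, 0, 0, 1, 1, 0, 1, 1).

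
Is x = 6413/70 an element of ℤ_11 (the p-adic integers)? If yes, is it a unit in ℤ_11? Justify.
x ∈ ℤ_11 but not a unit; v_11(x) = 2 > 0

ℤ_11 = {x ∈ ℚ_11 : v_11(x) ≥ 0} and ℤ_11^× = {x ∈ ℤ_11 : v_11(x) = 0}. Here v_11(6413/70) = v_11(num) − v_11(den) = 2; compare against these criteria.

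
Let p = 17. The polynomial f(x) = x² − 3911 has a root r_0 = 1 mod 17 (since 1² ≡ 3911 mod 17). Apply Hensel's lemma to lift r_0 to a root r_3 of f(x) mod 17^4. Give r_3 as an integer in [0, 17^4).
r_3 = 63513 (mod 83521)

Hensel's recurrence: r_{i+1} = r_i − f(r_i)·(f′(r_i))^{-1} mod 17^{i+2}, with f′(x) = 2x. Iterate:
  r_0 = 1 (mod 17)
  r_1 = 222 (mod 289)
  r_2 = 4557 (mod 4913)
  r_3 = 63513 (mod 83521)
Final: r_3 = 63513, and one checks f(r_3) ≡ 0 mod 17^4.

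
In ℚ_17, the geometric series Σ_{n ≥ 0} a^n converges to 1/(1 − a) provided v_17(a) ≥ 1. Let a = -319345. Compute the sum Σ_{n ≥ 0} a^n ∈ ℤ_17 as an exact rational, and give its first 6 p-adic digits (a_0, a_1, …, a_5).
Σ a^n = 1/(1 − a) = 1/319346;  first 6 digits = (1, 0, 0, 3, 13, 16)

v_17(a) = 3 ≥ 1, so the series converges in ℤ_17 to 1/(1 − a) = 1/(1 − (-319345)) = 1/319346. Expand this rational in ℤ_17: compute digits iteratively via d_i = x_i mod 17, x_{i+1} = (x_i − d_i)/17. The first 6 digits are (1, 0, 0, 3, 13, 16).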